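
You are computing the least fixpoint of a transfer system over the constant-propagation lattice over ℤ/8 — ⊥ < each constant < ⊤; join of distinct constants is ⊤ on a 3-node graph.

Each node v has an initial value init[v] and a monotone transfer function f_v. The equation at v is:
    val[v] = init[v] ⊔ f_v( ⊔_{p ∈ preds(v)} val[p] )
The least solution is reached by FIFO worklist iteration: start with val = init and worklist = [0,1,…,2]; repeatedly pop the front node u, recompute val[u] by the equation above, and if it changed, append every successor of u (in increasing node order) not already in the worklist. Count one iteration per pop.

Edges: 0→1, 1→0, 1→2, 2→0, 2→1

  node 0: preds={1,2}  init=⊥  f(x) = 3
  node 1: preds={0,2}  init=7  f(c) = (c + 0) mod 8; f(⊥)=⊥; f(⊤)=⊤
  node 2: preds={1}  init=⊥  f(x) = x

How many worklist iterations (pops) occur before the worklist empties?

5

Trace (5 dequeues):
  [1] u=0 | in 7 | out 3 | prev ⊥ | push {}
  [2] u=1 | in 3 | out ⊤ | prev 7 | push {0}
  [3] u=2 | in ⊤ | out ⊤ | prev ⊥ | push {1}
  [4] u=0 | in ⊤ | out 3 | ==
  [5] u=1 | in ⊤ | out ⊤ | ==

Converged values:
  [0] 3
  [1] ⊤
  [2] ⊤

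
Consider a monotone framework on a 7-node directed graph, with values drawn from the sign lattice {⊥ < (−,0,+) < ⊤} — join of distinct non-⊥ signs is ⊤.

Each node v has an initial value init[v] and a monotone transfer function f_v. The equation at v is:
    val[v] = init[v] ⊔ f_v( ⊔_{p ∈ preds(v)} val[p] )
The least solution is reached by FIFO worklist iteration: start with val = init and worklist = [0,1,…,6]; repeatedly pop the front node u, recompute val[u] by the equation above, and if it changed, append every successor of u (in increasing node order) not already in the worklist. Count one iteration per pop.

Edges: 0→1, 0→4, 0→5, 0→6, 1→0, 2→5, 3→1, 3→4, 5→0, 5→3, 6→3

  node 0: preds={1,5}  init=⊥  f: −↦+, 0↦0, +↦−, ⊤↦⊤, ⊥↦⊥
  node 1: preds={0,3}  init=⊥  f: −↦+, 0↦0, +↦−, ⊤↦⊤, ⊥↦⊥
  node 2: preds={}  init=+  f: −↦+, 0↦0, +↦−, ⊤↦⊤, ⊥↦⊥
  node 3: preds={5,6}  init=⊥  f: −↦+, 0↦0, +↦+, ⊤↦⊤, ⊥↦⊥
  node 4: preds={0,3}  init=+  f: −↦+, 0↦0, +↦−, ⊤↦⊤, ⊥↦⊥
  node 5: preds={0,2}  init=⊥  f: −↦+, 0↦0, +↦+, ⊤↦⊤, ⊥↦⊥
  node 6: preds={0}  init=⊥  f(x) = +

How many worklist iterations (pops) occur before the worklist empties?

19

Worklist (19 pops):
  #1 pop 0: in=⊥ → ⊥ (no change)
  #2 pop 1: in=⊥ → ⊥ (no change)
  #3 pop 2: in=⊥ → + (no change)
  #4 pop 3: in=⊥ → ⊥ (no change)
  #5 pop 4: in=⊥ → + (no change)
  #6 pop 5: in=+ → + (was ⊥); enqueue [0,3]
  #7 pop 6: in=⊥ → + (was ⊥); enqueue []
  #8 pop 0: in=+ → − (was ⊥); enqueue [1,4,5,6]
  #9 pop 3: in=+ → + (was ⊥); enqueue []
  #10 pop 1: in=⊤ → ⊤ (was ⊥); enqueue [0]
  #11 pop 4: in=⊤ → ⊤ (was +); enqueue []
  #12 pop 5: in=⊤ → ⊤ (was +); enqueue [3]
  #13 pop 6: in=− → + (no change)
  #14 pop 0: in=⊤ → ⊤ (was −); enqueue [1,4,5,6]
  #15 pop 3: in=⊤ → ⊤ (was +); enqueue []
  #16 pop 1: in=⊤ → ⊤ (no change)
  #17 pop 4: in=⊤ → ⊤ (no change)
  #18 pop 5: in=⊤ → ⊤ (no change)
  #19 pop 6: in=⊤ → + (no change)

Fixpoint:
  val[0] = ⊤
  val[1] = ⊤
  val[2] = +
  val[3] = ⊤
  val[4] = ⊤
  val[5] = ⊤
  val[6] = +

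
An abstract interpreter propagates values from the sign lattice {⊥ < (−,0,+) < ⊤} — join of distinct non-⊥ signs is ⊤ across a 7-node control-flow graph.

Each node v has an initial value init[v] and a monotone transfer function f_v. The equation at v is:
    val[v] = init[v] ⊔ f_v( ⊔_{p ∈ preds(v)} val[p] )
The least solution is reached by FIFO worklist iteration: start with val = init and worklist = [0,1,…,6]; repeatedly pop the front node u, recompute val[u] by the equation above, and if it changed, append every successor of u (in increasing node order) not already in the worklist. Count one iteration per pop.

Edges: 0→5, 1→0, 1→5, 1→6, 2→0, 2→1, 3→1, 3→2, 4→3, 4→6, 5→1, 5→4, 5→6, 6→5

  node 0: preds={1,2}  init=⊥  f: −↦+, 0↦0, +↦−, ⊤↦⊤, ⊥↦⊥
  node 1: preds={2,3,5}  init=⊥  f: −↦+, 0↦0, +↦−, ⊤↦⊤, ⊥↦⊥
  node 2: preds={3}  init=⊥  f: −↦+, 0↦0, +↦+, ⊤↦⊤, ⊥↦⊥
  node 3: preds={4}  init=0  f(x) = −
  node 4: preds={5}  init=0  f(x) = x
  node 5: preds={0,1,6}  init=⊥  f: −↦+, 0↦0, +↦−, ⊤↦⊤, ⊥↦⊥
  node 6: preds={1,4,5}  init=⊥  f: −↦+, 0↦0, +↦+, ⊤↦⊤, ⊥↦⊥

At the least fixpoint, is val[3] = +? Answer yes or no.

Trace (19 dequeues):
  [1] u=0 | in ⊥ | out ⊥ | ==
  [2] u=1 | in 0 | out 0 | prev ⊥ | push {0}
  [3] u=2 | in 0 | out 0 | prev ⊥ | push {1}
  [4] u=3 | in 0 | out ⊤ | prev 0 | push {2}
  [5] u=4 | in ⊥ | out 0 | ==
  [6] u=5 | in 0 | out 0 | prev ⊥ | push {4}
  [7] u=6 | in 0 | out 0 | prev ⊥ | push {5}
  [8] u=0 | in 0 | out 0 | prev ⊥ | push {}
  [9] u=1 | in ⊤ | out ⊤ | prev 0 | push {0,6}
  [10] u=2 | in ⊤ | out ⊤ | prev 0 | push {1}
  [11] u=4 | in 0 | out 0 | ==
  [12] u=5 | in ⊤ | out ⊤ | prev 0 | push {4}
  [13] u=0 | in ⊤ | out ⊤ | prev 0 | push {5}
  [14] u=6 | in ⊤ | out ⊤ | prev 0 | push {}
  [15] u=1 | in ⊤ | out ⊤ | ==
  [16] u=4 | in ⊤ | out ⊤ | prev 0 | push {3,6}
  [17] u=5 | in ⊤ | out ⊤ | ==
  [18] u=3 | in ⊤ | out ⊤ | ==
  [19] u=6 | in ⊤ | out ⊤ | ==

Converged values:
  [0] ⊤
  [1] ⊤
  [2] ⊤
  [3] ⊤
  [4] ⊤
  [5] ⊤
  [6] ⊤

no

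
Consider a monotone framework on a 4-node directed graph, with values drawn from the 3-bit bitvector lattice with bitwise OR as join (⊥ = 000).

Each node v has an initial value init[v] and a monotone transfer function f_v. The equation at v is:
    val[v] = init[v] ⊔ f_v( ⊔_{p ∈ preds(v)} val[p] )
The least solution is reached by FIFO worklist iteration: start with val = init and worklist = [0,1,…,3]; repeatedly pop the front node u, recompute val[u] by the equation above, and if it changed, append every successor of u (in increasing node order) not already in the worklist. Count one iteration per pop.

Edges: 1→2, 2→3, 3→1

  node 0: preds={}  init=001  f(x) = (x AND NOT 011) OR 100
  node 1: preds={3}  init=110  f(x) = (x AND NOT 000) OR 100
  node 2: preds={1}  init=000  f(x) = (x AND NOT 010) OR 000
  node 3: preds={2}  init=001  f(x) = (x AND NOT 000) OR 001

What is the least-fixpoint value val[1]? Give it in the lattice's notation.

111

Worklist (5 pops):
  #1 pop 0: in=000 → 101 (was 001); enqueue []
  #2 pop 1: in=001 → 111 (was 110); enqueue []
  #3 pop 2: in=111 → 101 (was 000); enqueue []
  #4 pop 3: in=101 → 101 (was 001); enqueue [1]
  #5 pop 1: in=101 → 111 (no change)

Fixpoint:
  val[0] = 101
  val[1] = 111
  val[2] = 101
  val[3] = 101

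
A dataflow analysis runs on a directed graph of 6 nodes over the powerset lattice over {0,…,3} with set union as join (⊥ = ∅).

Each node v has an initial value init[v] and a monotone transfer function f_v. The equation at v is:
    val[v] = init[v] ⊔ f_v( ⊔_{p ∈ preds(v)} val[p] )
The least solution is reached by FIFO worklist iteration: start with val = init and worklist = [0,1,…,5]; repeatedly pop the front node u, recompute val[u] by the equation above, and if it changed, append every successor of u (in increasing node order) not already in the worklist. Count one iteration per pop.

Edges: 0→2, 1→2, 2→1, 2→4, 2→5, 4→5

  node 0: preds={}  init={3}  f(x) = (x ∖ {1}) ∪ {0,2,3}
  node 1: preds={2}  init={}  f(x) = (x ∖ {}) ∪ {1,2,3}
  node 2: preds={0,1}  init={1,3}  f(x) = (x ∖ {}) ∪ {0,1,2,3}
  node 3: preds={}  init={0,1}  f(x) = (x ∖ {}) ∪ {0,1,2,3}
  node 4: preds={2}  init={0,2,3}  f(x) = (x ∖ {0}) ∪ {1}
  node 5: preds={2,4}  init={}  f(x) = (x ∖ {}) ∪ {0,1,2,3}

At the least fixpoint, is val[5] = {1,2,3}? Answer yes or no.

no

Iteration log — 8 steps:
  step 1. node 0  ⊔preds={}  new={0,2,3}  old={3}  +wl: 
  step 2. node 1  ⊔preds={1,3}  new={1,2,3}  old={}  +wl: 
  step 3. node 2  ⊔preds={0,1,2,3}  new={0,1,2,3}  old={1,3}  +wl: 1
  step 4. node 3  ⊔preds={}  new={0,1,2,3}  old={0,1}  +wl: 
  step 5. node 4  ⊔preds={0,1,2,3}  new={0,1,2,3}  old={0,2,3}  +wl: 
  step 6. node 5  ⊔preds={0,1,2,3}  new={0,1,2,3}  old={}  +wl: 
  step 7. node 1  ⊔preds={0,1,2,3}  new={0,1,2,3}  old={1,2,3}  +wl: 2
  step 8. node 2  ⊔preds={0,1,2,3}  new={0,1,2,3}  stable

Least fixpoint reached:
  node 0: {0,2,3}
  node 1: {0,1,2,3}
  node 2: {0,1,2,3}
  node 3: {0,1,2,3}
  node 4: {0,1,2,3}
  node 5: {0,1,2,3}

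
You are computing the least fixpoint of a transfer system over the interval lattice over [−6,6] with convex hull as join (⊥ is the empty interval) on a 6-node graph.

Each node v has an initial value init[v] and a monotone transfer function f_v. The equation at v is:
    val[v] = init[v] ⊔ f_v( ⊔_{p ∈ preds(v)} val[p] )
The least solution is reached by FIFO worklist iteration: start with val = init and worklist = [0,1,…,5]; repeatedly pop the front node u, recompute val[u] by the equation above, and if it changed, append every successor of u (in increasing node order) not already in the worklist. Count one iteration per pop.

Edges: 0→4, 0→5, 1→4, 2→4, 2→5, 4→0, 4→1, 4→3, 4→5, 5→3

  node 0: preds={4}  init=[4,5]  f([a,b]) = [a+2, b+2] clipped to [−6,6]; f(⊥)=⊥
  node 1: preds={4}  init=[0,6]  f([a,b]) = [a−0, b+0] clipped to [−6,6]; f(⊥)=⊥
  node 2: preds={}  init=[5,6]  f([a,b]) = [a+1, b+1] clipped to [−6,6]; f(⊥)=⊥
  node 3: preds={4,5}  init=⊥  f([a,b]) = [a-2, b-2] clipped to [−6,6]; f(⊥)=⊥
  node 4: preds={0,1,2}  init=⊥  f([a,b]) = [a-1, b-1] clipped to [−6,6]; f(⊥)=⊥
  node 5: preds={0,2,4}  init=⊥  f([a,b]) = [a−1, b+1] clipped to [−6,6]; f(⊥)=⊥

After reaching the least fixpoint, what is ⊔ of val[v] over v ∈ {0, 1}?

Worklist (36 pops):
  #1 pop 0: in=⊥ → [4,5] (no change)
  #2 pop 1: in=⊥ → [0,6] (no change)
  #3 pop 2: in=⊥ → [5,6] (no change)
  #4 pop 3: in=⊥ → ⊥ (no change)
  #5 pop 4: in=[0,6] → [-1,5] (was ⊥); enqueue [0,1,3]
  #6 pop 5: in=[-1,6] → [-2,6] (was ⊥); enqueue []
  #7 pop 0: in=[-1,5] → [1,6] (was [4,5]); enqueue [4,5]
  #8 pop 1: in=[-1,5] → [-1,6] (was [0,6]); enqueue []
  #9 pop 3: in=[-2,6] → [-4,4] (was ⊥); enqueue []
  #10 pop 4: in=[-1,6] → [-2,5] (was [-1,5]); enqueue [0,1,3]
  #11 pop 5: in=[-2,6] → [-3,6] (was [-2,6]); enqueue []
  #12 pop 0: in=[-2,5] → [0,6] (was [1,6]); enqueue [4,5]
  #13 pop 1: in=[-2,5] → [-2,6] (was [-1,6]); enqueue []
  #14 pop 3: in=[-3,6] → [-5,4] (was [-4,4]); enqueue []
  #15 pop 4: in=[-2,6] → [-3,5] (was [-2,5]); enqueue [0,1,3]
  #16 pop 5: in=[-3,6] → [-4,6] (was [-3,6]); enqueue []
  #17 pop 0: in=[-3,5] → [-1,6] (was [0,6]); enqueue [4,5]
  #18 pop 1: in=[-3,5] → [-3,6] (was [-2,6]); enqueue []
  #19 pop 3: in=[-4,6] → [-6,4] (was [-5,4]); enqueue []
  #20 pop 4: in=[-3,6] → [-4,5] (was [-3,5]); enqueue [0,1,3]
  #21 pop 5: in=[-4,6] → [-5,6] (was [-4,6]); enqueue []
  #22 pop 0: in=[-4,5] → [-2,6] (was [-1,6]); enqueue [4,5]
  #23 pop 1: in=[-4,5] → [-4,6] (was [-3,6]); enqueue []
  #24 pop 3: in=[-5,6] → [-6,4] (no change)
  #25 pop 4: in=[-4,6] → [-5,5] (was [-4,5]); enqueue [0,1,3]
  #26 pop 5: in=[-5,6] → [-6,6] (was [-5,6]); enqueue []
  #27 pop 0: in=[-5,5] → [-3,6] (was [-2,6]); enqueue [4,5]
  #28 pop 1: in=[-5,5] → [-5,6] (was [-4,6]); enqueue []
  #29 pop 3: in=[-6,6] → [-6,4] (no change)
  #30 pop 4: in=[-5,6] → [-6,5] (was [-5,5]); enqueue [0,1,3]
  #31 pop 5: in=[-6,6] → [-6,6] (no change)
  #32 pop 0: in=[-6,5] → [-4,6] (was [-3,6]); enqueue [4,5]
  #33 pop 1: in=[-6,5] → [-6,6] (was [-5,6]); enqueue []
  #34 pop 3: in=[-6,6] → [-6,4] (no change)
  #35 pop 4: in=[-6,6] → [-6,5] (no change)
  #36 pop 5: in=[-6,6] → [-6,6] (no change)

Fixpoint:
  val[0] = [-4,6]
  val[1] = [-6,6]
  val[2] = [5,6]
  val[3] = [-6,4]
  val[4] = [-6,5]
  val[5] = [-6,6]

[-6,6]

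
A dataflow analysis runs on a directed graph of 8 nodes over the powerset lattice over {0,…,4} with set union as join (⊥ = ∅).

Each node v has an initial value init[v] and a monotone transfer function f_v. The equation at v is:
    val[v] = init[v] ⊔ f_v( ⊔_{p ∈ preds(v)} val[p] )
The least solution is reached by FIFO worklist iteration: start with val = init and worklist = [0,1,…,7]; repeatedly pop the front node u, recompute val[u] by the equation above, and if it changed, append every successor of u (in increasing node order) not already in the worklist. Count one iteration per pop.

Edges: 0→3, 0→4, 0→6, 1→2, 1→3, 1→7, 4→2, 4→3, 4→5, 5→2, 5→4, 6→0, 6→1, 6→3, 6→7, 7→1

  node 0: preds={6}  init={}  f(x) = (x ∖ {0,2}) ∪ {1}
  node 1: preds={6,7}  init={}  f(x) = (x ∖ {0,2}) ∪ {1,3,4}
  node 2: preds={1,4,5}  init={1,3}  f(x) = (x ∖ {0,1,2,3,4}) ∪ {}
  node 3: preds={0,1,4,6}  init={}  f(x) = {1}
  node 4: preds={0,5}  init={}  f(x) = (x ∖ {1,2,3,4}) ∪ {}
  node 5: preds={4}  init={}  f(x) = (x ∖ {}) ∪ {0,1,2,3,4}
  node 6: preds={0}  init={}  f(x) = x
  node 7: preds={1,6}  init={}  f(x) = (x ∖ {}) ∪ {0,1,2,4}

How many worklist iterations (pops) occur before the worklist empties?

15

Trace (15 dequeues):
  [1] u=0 | in {} | out {1} | prev {} | push {}
  [2] u=1 | in {} | out {1,3,4} | prev {} | push {}
  [3] u=2 | in {1,3,4} | out {1,3} | ==
  [4] u=3 | in {1,3,4} | out {1} | prev {} | push {}
  [5] u=4 | in {1} | out {} | ==
  [6] u=5 | in {} | out {0,1,2,3,4} | prev {} | push {2,4}
  [7] u=6 | in {1} | out {1} | prev {} | push {0,1,3}
  [8] u=7 | in {1,3,4} | out {0,1,2,3,4} | prev {} | push {}
  [9] u=2 | in {0,1,2,3,4} | out {1,3} | ==
  [10] u=4 | in {0,1,2,3,4} | out {0} | prev {} | push {2,5}
  [11] u=0 | in {1} | out {1} | ==
  [12] u=1 | in {0,1,2,3,4} | out {1,3,4} | ==
  [13] u=3 | in {0,1,3,4} | out {1} | ==
  [14] u=2 | in {0,1,2,3,4} | out {1,3} | ==
  [15] u=5 | in {0} | out {0,1,2,3,4} | ==

Converged values:
  [0] {1}
  [1] {1,3,4}
  [2] {1,3}
  [3] {1}
  [4] {0}
  [5] {0,1,2,3,4}
  [6] {1}
  [7] {0,1,2,3,4}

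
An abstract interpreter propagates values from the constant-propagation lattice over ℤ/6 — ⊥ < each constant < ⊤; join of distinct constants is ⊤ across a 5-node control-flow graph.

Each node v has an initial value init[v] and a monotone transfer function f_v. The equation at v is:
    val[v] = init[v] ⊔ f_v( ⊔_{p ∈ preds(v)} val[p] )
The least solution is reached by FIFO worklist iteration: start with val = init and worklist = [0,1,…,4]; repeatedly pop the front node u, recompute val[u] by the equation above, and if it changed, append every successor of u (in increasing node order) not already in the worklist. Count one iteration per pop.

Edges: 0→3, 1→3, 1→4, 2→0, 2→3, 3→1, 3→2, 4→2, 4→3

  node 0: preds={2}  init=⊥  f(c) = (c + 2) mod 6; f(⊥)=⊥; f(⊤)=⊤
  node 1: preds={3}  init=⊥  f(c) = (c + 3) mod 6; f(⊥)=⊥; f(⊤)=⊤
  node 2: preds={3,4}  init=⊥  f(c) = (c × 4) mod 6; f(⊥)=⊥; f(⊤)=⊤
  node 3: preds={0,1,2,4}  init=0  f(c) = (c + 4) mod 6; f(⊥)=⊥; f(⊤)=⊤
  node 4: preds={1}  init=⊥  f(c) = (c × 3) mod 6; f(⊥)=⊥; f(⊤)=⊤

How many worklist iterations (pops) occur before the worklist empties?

Worklist (13 pops):
  #1 pop 0: in=⊥ → ⊥ (no change)
  #2 pop 1: in=0 → 3 (was ⊥); enqueue []
  #3 pop 2: in=0 → 0 (was ⊥); enqueue [0]
  #4 pop 3: in=⊤ → ⊤ (was 0); enqueue [1,2]
  #5 pop 4: in=3 → 3 (was ⊥); enqueue [3]
  #6 pop 0: in=0 → 2 (was ⊥); enqueue []
  #7 pop 1: in=⊤ → ⊤ (was 3); enqueue [4]
  #8 pop 2: in=⊤ → ⊤ (was 0); enqueue [0]
  #9 pop 3: in=⊤ → ⊤ (no change)
  #10 pop 4: in=⊤ → ⊤ (was 3); enqueue [2,3]
  #11 pop 0: in=⊤ → ⊤ (was 2); enqueue []
  #12 pop 2: in=⊤ → ⊤ (no change)
  #13 pop 3: in=⊤ → ⊤ (no change)

Fixpoint:
  val[0] = ⊤
  val[1] = ⊤
  val[2] = ⊤
  val[3] = ⊤
  val[4] = ⊤

13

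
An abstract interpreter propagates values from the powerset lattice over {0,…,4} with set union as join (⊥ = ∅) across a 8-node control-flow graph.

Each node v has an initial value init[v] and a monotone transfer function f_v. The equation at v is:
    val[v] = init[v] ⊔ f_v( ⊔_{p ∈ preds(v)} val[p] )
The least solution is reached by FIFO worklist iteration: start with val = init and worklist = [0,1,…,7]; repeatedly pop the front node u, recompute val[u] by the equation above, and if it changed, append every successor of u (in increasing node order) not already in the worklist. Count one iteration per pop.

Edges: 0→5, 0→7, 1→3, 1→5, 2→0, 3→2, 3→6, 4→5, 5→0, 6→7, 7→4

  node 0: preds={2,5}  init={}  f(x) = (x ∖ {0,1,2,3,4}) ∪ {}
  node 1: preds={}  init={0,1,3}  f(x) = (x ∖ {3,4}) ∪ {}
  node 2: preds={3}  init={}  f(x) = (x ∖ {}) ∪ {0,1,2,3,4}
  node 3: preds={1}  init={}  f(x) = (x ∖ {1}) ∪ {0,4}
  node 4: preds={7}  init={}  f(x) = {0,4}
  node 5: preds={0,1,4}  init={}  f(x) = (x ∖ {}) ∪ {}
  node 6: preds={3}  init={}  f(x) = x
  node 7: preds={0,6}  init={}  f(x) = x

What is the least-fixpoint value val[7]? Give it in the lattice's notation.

{0,3,4}

Worklist (11 pops):
  #1 pop 0: in={} → {} (no change)
  #2 pop 1: in={} → {0,1,3} (no change)
  #3 pop 2: in={} → {0,1,2,3,4} (was {}); enqueue [0]
  #4 pop 3: in={0,1,3} → {0,3,4} (was {}); enqueue [2]
  #5 pop 4: in={} → {0,4} (was {}); enqueue []
  #6 pop 5: in={0,1,3,4} → {0,1,3,4} (was {}); enqueue []
  #7 pop 6: in={0,3,4} → {0,3,4} (was {}); enqueue []
  #8 pop 7: in={0,3,4} → {0,3,4} (was {}); enqueue [4]
  #9 pop 0: in={0,1,2,3,4} → {} (no change)
  #10 pop 2: in={0,3,4} → {0,1,2,3,4} (no change)
  #11 pop 4: in={0,3,4} → {0,4} (no change)

Fixpoint:
  val[0] = {}
  val[1] = {0,1,3}
  val[2] = {0,1,2,3,4}
  val[3] = {0,3,4}
  val[4] = {0,4}
  val[5] = {0,1,3,4}
  val[6] = {0,3,4}
  val[7] = {0,3,4}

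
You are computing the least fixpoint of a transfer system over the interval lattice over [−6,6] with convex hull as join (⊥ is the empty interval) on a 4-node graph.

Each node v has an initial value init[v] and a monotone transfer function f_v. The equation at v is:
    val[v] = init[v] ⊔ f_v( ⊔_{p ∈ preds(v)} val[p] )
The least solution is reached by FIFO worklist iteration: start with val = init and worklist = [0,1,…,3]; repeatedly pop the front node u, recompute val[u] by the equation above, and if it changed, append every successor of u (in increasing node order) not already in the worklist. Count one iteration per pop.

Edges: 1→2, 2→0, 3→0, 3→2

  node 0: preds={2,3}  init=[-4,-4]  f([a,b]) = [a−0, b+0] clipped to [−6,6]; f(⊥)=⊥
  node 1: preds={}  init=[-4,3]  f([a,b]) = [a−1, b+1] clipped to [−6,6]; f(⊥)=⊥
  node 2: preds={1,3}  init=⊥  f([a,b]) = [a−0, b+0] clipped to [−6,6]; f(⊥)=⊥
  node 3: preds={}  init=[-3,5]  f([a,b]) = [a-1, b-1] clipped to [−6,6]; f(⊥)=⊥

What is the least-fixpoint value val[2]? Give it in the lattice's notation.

[-4,5]

Trace (5 dequeues):
  [1] u=0 | in [-3,5] | out [-4,5] | prev [-4,-4] | push {}
  [2] u=1 | in ⊥ | out [-4,3] | ==
  [3] u=2 | in [-4,5] | out [-4,5] | prev ⊥ | push {0}
  [4] u=3 | in ⊥ | out [-3,5] | ==
  [5] u=0 | in [-4,5] | out [-4,5] | ==

Converged values:
  [0] [-4,5]
  [1] [-4,3]
  [2] [-4,5]
  [3] [-3,5]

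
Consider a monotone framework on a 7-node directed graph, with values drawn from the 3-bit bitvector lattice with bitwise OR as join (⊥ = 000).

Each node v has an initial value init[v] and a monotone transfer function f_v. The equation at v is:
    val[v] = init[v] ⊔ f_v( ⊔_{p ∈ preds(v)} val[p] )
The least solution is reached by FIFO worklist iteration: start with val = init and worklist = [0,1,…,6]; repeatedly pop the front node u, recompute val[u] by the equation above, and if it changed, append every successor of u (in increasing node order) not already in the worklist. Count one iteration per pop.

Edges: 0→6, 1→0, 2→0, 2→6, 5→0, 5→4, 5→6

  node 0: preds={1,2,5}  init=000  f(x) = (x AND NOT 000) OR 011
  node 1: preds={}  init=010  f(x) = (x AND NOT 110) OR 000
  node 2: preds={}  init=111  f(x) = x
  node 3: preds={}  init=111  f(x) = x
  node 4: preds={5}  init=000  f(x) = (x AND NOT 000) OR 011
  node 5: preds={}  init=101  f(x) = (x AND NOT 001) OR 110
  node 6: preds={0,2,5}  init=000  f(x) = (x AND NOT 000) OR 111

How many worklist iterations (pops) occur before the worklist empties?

9

Trace (9 dequeues):
  [1] u=0 | in 111 | out 111 | prev 000 | push {}
  [2] u=1 | in 000 | out 010 | ==
  [3] u=2 | in 000 | out 111 | ==
  [4] u=3 | in 000 | out 111 | ==
  [5] u=4 | in 101 | out 111 | prev 000 | push {}
  [6] u=5 | in 000 | out 111 | prev 101 | push {0,4}
  [7] u=6 | in 111 | out 111 | prev 000 | push {}
  [8] u=0 | in 111 | out 111 | ==
  [9] u=4 | in 111 | out 111 | ==

Converged values:
  [0] 111
  [1] 010
  [2] 111
  [3] 111
  [4] 111
  [5] 111
  [6] 111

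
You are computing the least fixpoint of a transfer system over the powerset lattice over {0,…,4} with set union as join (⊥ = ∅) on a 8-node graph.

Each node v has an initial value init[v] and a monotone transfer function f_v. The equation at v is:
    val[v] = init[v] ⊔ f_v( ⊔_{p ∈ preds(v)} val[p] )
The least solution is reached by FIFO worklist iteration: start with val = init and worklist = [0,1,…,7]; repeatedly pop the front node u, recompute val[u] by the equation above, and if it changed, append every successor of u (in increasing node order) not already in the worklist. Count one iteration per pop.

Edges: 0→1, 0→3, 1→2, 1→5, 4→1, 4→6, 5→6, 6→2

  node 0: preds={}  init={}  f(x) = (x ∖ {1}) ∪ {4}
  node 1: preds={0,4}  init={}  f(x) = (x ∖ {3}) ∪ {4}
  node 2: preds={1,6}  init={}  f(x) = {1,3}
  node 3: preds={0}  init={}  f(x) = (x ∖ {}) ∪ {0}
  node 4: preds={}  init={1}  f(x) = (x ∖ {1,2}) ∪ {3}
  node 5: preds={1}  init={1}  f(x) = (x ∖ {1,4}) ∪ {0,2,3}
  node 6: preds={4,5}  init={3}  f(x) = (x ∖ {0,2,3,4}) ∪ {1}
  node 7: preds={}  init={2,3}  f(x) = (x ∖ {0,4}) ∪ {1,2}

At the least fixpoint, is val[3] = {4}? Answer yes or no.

no

Iteration log — 10 steps:
  step 1. node 0  ⊔preds={}  new={4}  old={}  +wl: 
  step 2. node 1  ⊔preds={1,4}  new={1,4}  old={}  +wl: 
  step 3. node 2  ⊔preds={1,3,4}  new={1,3}  old={}  +wl: 
  step 4. node 3  ⊔preds={4}  new={0,4}  old={}  +wl: 
  step 5. node 4  ⊔preds={}  new={1,3}  old={1}  +wl: 1
  step 6. node 5  ⊔preds={1,4}  new={0,1,2,3}  old={1}  +wl: 
  step 7. node 6  ⊔preds={0,1,2,3}  new={1,3}  old={3}  +wl: 2
  step 8. node 7  ⊔preds={}  new={1,2,3}  old={2,3}  +wl: 
  step 9. node 1  ⊔preds={1,3,4}  new={1,4}  stable
  step 10. node 2  ⊔preds={1,3,4}  new={1,3}  stable

Least fixpoint reached:
  node 0: {4}
  node 1: {1,4}
  node 2: {1,3}
  node 3: {0,4}
  node 4: {1,3}
  node 5: {0,1,2,3}
  node 6: {1,3}
  node 7: {1,2,3}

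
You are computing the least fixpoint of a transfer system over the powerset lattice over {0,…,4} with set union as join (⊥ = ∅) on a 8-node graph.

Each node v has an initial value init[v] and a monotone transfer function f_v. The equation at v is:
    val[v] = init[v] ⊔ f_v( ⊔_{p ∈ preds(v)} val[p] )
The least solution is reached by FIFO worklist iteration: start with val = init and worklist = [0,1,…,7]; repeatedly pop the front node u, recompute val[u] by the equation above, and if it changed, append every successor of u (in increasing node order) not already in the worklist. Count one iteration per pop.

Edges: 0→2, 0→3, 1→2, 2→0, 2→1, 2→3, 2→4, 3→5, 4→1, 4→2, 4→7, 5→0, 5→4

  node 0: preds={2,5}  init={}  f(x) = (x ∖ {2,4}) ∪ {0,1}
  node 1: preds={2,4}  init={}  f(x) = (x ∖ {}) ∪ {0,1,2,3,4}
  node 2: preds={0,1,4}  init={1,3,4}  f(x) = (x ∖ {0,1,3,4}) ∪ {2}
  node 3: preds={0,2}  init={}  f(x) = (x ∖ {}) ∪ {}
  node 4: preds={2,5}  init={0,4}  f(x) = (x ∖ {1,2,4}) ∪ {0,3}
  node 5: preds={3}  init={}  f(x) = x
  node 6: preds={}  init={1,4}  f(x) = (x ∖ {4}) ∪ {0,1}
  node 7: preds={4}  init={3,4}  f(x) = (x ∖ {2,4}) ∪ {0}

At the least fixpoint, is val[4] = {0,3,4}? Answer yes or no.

yes

Trace (12 dequeues):
  [1] u=0 | in {1,3,4} | out {0,1,3} | prev {} | push {}
  [2] u=1 | in {0,1,3,4} | out {0,1,2,3,4} | prev {} | push {}
  [3] u=2 | in {0,1,2,3,4} | out {1,2,3,4} | prev {1,3,4} | push {0,1}
  [4] u=3 | in {0,1,2,3,4} | out {0,1,2,3,4} | prev {} | push {}
  [5] u=4 | in {1,2,3,4} | out {0,3,4} | prev {0,4} | push {2}
  [6] u=5 | in {0,1,2,3,4} | out {0,1,2,3,4} | prev {} | push {4}
  [7] u=6 | in {} | out {0,1,4} | prev {1,4} | push {}
  [8] u=7 | in {0,3,4} | out {0,3,4} | prev {3,4} | push {}
  [9] u=0 | in {0,1,2,3,4} | out {0,1,3} | ==
  [10] u=1 | in {0,1,2,3,4} | out {0,1,2,3,4} | ==
  [11] u=2 | in {0,1,2,3,4} | out {1,2,3,4} | ==
  [12] u=4 | in {0,1,2,3,4} | out {0,3,4} | ==

Converged values:
  [0] {0,1,3}
  [1] {0,1,2,3,4}
  [2] {1,2,3,4}
  [3] {0,1,2,3,4}
  [4] {0,3,4}
  [5] {0,1,2,3,4}
  [6] {0,1,4}
  [7] {0,3,4}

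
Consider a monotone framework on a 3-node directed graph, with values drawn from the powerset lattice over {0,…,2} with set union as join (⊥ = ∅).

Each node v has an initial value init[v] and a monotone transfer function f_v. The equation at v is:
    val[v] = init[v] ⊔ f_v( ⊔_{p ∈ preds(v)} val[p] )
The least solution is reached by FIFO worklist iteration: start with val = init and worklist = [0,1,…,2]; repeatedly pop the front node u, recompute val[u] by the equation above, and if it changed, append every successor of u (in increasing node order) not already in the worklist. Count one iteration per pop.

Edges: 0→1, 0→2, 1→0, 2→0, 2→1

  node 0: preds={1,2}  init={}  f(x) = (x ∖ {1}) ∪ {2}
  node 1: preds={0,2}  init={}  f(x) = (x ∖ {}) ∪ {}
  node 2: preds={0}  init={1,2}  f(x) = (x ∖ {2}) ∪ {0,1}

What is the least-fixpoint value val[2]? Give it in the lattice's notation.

{0,1,2}

Worklist (7 pops):
  #1 pop 0: in={1,2} → {2} (was {}); enqueue []
  #2 pop 1: in={1,2} → {1,2} (was {}); enqueue [0]
  #3 pop 2: in={2} → {0,1,2} (was {1,2}); enqueue [1]
  #4 pop 0: in={0,1,2} → {0,2} (was {2}); enqueue [2]
  #5 pop 1: in={0,1,2} → {0,1,2} (was {1,2}); enqueue [0]
  #6 pop 2: in={0,2} → {0,1,2} (no change)
  #7 pop 0: in={0,1,2} → {0,2} (no change)

Fixpoint:
  val[0] = {0,2}
  val[1] = {0,1,2}
  val[2] = {0,1,2}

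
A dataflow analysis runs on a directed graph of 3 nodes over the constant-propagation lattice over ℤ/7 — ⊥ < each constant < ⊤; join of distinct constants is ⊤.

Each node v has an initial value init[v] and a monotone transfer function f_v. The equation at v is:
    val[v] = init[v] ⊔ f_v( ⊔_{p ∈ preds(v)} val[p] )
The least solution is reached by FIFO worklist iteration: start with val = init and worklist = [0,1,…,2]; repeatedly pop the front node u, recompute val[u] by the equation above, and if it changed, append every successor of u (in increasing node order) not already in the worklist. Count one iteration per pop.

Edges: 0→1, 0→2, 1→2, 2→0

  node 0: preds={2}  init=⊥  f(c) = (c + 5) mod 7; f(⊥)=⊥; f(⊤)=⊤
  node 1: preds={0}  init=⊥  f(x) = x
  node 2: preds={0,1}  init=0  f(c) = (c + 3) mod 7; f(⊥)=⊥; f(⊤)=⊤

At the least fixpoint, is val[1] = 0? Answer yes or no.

Trace (6 dequeues):
  [1] u=0 | in 0 | out 5 | prev ⊥ | push {}
  [2] u=1 | in 5 | out 5 | prev ⊥ | push {}
  [3] u=2 | in 5 | out ⊤ | prev 0 | push {0}
  [4] u=0 | in ⊤ | out ⊤ | prev 5 | push {1,2}
  [5] u=1 | in ⊤ | out ⊤ | prev 5 | push {}
  [6] u=2 | in ⊤ | out ⊤ | ==

Converged values:
  [0] ⊤
  [1] ⊤
  [2] ⊤

no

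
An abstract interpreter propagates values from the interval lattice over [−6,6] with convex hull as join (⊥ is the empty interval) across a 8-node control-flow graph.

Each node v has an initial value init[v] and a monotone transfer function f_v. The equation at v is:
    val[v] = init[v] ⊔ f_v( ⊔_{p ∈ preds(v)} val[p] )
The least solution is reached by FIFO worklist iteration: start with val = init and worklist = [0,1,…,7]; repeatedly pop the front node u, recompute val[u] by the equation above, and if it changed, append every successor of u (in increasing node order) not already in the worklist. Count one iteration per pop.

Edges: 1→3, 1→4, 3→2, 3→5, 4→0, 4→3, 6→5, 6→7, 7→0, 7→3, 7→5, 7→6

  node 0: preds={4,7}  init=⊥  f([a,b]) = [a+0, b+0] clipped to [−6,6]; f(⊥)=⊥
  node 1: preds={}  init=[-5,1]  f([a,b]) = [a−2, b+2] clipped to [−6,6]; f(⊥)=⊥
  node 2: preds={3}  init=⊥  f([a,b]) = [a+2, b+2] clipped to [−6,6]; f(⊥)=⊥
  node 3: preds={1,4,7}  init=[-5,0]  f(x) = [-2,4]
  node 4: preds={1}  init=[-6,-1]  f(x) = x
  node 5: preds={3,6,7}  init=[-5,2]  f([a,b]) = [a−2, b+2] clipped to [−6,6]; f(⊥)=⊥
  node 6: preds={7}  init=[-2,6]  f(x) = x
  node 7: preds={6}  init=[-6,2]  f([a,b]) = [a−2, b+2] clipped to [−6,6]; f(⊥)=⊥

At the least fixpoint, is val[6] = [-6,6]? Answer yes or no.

Worklist (13 pops):
  #1 pop 0: in=[-6,2] → [-6,2] (was ⊥); enqueue []
  #2 pop 1: in=⊥ → [-5,1] (no change)
  #3 pop 2: in=[-5,0] → [-3,2] (was ⊥); enqueue []
  #4 pop 3: in=[-6,2] → [-5,4] (was [-5,0]); enqueue [2]
  #5 pop 4: in=[-5,1] → [-6,1] (was [-6,-1]); enqueue [0,3]
  #6 pop 5: in=[-6,6] → [-6,6] (was [-5,2]); enqueue []
  #7 pop 6: in=[-6,2] → [-6,6] (was [-2,6]); enqueue [5]
  #8 pop 7: in=[-6,6] → [-6,6] (was [-6,2]); enqueue [6]
  #9 pop 2: in=[-5,4] → [-3,6] (was [-3,2]); enqueue []
  #10 pop 0: in=[-6,6] → [-6,6] (was [-6,2]); enqueue []
  #11 pop 3: in=[-6,6] → [-5,4] (no change)
  #12 pop 5: in=[-6,6] → [-6,6] (no change)
  #13 pop 6: in=[-6,6] → [-6,6] (no change)

Fixpoint:
  val[0] = [-6,6]
  val[1] = [-5,1]
  val[2] = [-3,6]
  val[3] = [-5,4]
  val[4] = [-6,1]
  val[5] = [-6,6]
  val[6] = [-6,6]
  val[7] = [-6,6]

yes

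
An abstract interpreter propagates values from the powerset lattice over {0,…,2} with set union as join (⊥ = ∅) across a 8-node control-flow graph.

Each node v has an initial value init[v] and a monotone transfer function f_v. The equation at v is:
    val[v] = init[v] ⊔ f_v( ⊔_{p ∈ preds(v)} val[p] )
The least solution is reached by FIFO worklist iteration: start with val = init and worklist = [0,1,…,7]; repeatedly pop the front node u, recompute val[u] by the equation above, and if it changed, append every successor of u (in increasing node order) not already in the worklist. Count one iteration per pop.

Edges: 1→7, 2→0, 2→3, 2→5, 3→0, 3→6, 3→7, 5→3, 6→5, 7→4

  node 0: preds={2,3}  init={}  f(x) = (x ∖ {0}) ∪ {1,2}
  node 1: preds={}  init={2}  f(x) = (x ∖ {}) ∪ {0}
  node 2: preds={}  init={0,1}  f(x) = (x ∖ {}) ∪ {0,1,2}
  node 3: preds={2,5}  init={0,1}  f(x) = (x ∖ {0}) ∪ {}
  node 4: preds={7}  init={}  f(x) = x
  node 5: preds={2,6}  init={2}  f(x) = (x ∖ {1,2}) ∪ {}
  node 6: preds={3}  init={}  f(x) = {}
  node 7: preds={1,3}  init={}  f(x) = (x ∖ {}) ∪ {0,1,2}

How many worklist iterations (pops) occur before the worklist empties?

11

Trace (11 dequeues):
  [1] u=0 | in {0,1} | out {1,2} | prev {} | push {}
  [2] u=1 | in {} | out {0,2} | prev {2} | push {}
  [3] u=2 | in {} | out {0,1,2} | prev {0,1} | push {0}
  [4] u=3 | in {0,1,2} | out {0,1,2} | prev {0,1} | push {}
  [5] u=4 | in {} | out {} | ==
  [6] u=5 | in {0,1,2} | out {0,2} | prev {2} | push {3}
  [7] u=6 | in {0,1,2} | out {} | ==
  [8] u=7 | in {0,1,2} | out {0,1,2} | prev {} | push {4}
  [9] u=0 | in {0,1,2} | out {1,2} | ==
  [10] u=3 | in {0,1,2} | out {0,1,2} | ==
  [11] u=4 | in {0,1,2} | out {0,1,2} | prev {} | push {}

Converged values:
  [0] {1,2}
  [1] {0,2}
  [2] {0,1,2}
  [3] {0,1,2}
  [4] {0,1,2}
  [5] {0,2}
  [6] {}
  [7] {0,1,2}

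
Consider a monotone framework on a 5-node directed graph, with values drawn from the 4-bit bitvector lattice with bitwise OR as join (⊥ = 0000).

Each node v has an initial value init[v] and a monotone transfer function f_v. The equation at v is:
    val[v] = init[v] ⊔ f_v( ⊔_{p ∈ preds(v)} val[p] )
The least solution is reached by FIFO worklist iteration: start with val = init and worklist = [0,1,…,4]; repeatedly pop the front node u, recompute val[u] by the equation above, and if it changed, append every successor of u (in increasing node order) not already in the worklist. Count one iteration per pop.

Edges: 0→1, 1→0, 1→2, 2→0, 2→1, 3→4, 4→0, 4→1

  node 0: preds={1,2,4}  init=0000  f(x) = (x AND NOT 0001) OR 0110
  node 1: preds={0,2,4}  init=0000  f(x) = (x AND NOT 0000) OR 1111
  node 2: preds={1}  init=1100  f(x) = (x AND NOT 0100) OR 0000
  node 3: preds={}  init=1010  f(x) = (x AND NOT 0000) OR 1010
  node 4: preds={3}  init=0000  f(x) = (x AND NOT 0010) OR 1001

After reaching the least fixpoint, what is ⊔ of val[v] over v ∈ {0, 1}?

Worklist (7 pops):
  #1 pop 0: in=1100 → 1110 (was 0000); enqueue []
  #2 pop 1: in=1110 → 1111 (was 0000); enqueue [0]
  #3 pop 2: in=1111 → 1111 (was 1100); enqueue [1]
  #4 pop 3: in=0000 → 1010 (no change)
  #5 pop 4: in=1010 → 1001 (was 0000); enqueue []
  #6 pop 0: in=1111 → 1110 (no change)
  #7 pop 1: in=1111 → 1111 (no change)

Fixpoint:
  val[0] = 1110
  val[1] = 1111
  val[2] = 1111
  val[3] = 1010
  val[4] = 1001

1111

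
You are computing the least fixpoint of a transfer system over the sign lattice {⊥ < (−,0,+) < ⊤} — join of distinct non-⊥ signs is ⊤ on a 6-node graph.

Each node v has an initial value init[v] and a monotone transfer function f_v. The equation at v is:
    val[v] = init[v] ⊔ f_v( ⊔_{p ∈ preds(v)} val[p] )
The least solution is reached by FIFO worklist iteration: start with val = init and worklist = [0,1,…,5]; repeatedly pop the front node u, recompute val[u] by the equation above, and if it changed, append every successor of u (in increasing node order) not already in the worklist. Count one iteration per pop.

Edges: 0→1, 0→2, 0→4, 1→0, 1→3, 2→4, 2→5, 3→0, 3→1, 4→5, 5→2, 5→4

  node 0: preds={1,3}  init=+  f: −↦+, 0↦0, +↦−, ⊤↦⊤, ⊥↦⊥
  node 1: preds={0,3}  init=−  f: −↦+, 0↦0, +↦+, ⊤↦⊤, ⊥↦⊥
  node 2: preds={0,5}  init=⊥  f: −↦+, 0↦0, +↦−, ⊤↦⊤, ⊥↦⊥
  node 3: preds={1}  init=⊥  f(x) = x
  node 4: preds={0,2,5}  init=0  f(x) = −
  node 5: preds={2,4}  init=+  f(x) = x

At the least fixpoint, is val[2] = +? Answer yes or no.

no

Trace (11 dequeues):
  [1] u=0 | in − | out + | ==
  [2] u=1 | in + | out ⊤ | prev − | push {0}
  [3] u=2 | in + | out − | prev ⊥ | push {}
  [4] u=3 | in ⊤ | out ⊤ | prev ⊥ | push {1}
  [5] u=4 | in ⊤ | out ⊤ | prev 0 | push {}
  [6] u=5 | in ⊤ | out ⊤ | prev + | push {2,4}
  [7] u=0 | in ⊤ | out ⊤ | prev + | push {}
  [8] u=1 | in ⊤ | out ⊤ | ==
  [9] u=2 | in ⊤ | out ⊤ | prev − | push {5}
  [10] u=4 | in ⊤ | out ⊤ | ==
  [11] u=5 | in ⊤ | out ⊤ | ==

Converged values:
  [0] ⊤
  [1] ⊤
  [2] ⊤
  [3] ⊤
  [4] ⊤
  [5] ⊤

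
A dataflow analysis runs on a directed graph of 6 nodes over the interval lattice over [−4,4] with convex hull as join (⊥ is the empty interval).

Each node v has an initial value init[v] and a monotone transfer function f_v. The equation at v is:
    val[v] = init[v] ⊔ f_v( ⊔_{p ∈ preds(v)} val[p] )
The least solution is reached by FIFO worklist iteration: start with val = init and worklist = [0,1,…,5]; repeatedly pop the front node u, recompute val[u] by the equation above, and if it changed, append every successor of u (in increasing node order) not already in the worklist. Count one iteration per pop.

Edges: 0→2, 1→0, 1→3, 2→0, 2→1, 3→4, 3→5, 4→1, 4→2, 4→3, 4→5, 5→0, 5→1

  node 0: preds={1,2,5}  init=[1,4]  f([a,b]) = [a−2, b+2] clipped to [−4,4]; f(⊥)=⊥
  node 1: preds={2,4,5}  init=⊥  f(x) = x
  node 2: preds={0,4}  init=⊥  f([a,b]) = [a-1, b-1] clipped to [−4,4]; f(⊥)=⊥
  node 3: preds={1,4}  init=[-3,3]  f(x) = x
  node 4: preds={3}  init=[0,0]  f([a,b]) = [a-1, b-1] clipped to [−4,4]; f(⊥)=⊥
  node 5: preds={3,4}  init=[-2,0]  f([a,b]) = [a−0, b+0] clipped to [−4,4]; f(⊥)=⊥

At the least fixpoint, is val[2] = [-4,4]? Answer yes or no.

no

Trace (13 dequeues):
  [1] u=0 | in [-2,0] | out [-4,4] | prev [1,4] | push {}
  [2] u=1 | in [-2,0] | out [-2,0] | prev ⊥ | push {0}
  [3] u=2 | in [-4,4] | out [-4,3] | prev ⊥ | push {1}
  [4] u=3 | in [-2,0] | out [-3,3] | ==
  [5] u=4 | in [-3,3] | out [-4,2] | prev [0,0] | push {2,3}
  [6] u=5 | in [-4,3] | out [-4,3] | prev [-2,0] | push {}
  [7] u=0 | in [-4,3] | out [-4,4] | ==
  [8] u=1 | in [-4,3] | out [-4,3] | prev [-2,0] | push {0}
  [9] u=2 | in [-4,4] | out [-4,3] | ==
  [10] u=3 | in [-4,3] | out [-4,3] | prev [-3,3] | push {4,5}
  [11] u=0 | in [-4,3] | out [-4,4] | ==
  [12] u=4 | in [-4,3] | out [-4,2] | ==
  [13] u=5 | in [-4,3] | out [-4,3] | ==

Converged values:
  [0] [-4,4]
  [1] [-4,3]
  [2] [-4,3]
  [3] [-4,3]
  [4] [-4,2]
  [5] [-4,3]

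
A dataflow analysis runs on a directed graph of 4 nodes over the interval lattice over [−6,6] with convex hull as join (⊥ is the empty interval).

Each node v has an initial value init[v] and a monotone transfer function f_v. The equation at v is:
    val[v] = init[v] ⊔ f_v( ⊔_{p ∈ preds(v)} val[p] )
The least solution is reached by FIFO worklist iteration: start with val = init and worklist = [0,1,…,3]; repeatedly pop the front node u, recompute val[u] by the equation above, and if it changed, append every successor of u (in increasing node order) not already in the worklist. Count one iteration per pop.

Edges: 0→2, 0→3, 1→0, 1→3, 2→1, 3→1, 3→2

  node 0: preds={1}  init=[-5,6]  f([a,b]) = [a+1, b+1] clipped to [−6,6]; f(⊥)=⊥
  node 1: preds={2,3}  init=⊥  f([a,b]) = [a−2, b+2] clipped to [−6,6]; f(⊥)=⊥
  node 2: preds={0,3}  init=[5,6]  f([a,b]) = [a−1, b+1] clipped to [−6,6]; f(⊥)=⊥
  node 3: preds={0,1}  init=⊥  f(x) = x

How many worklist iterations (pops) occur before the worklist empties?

11

Worklist (11 pops):
  #1 pop 0: in=⊥ → [-5,6] (no change)
  #2 pop 1: in=[5,6] → [3,6] (was ⊥); enqueue [0]
  #3 pop 2: in=[-5,6] → [-6,6] (was [5,6]); enqueue [1]
  #4 pop 3: in=[-5,6] → [-5,6] (was ⊥); enqueue [2]
  #5 pop 0: in=[3,6] → [-5,6] (no change)
  #6 pop 1: in=[-6,6] → [-6,6] (was [3,6]); enqueue [0,3]
  #7 pop 2: in=[-5,6] → [-6,6] (no change)
  #8 pop 0: in=[-6,6] → [-5,6] (no change)
  #9 pop 3: in=[-6,6] → [-6,6] (was [-5,6]); enqueue [1,2]
  #10 pop 1: in=[-6,6] → [-6,6] (no change)
  #11 pop 2: in=[-6,6] → [-6,6] (no change)

Fixpoint:
  val[0] = [-5,6]
  val[1] = [-6,6]
  val[2] = [-6,6]
  val[3] = [-6,6]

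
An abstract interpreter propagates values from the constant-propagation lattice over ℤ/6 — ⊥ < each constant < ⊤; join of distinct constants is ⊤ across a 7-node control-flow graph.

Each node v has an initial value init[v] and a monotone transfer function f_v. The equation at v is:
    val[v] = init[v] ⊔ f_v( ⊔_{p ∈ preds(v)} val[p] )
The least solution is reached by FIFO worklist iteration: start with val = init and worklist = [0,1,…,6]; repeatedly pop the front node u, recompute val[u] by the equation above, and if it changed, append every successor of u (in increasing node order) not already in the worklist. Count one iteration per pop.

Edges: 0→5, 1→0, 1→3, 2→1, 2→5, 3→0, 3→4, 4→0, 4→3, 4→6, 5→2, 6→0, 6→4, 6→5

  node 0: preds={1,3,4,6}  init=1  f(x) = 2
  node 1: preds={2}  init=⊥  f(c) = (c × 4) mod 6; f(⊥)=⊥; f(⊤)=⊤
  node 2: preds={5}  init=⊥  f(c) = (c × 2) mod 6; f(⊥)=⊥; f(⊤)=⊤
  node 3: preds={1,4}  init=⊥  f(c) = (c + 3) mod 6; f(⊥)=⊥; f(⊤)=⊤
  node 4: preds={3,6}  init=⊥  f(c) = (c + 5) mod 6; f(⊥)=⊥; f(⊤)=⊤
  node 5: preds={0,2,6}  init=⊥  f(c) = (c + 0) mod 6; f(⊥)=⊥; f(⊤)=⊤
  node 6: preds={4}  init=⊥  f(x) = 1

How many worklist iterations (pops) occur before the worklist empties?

Trace (20 dequeues):
  [1] u=0 | in ⊥ | out ⊤ | prev 1 | push {}
  [2] u=1 | in ⊥ | out ⊥ | ==
  [3] u=2 | in ⊥ | out ⊥ | ==
  [4] u=3 | in ⊥ | out ⊥ | ==
  [5] u=4 | in ⊥ | out ⊥ | ==
  [6] u=5 | in ⊤ | out ⊤ | prev ⊥ | push {2}
  [7] u=6 | in ⊥ | out 1 | prev ⊥ | push {0,4,5}
  [8] u=2 | in ⊤ | out ⊤ | prev ⊥ | push {1}
  [9] u=0 | in 1 | out ⊤ | ==
  [10] u=4 | in 1 | out 0 | prev ⊥ | push {0,3,6}
  [11] u=5 | in ⊤ | out ⊤ | ==
  [12] u=1 | in ⊤ | out ⊤ | prev ⊥ | push {}
  [13] u=0 | in ⊤ | out ⊤ | ==
  [14] u=3 | in ⊤ | out ⊤ | prev ⊥ | push {0,4}
  [15] u=6 | in 0 | out 1 | ==
  [16] u=0 | in ⊤ | out ⊤ | ==
  [17] u=4 | in ⊤ | out ⊤ | prev 0 | push {0,3,6}
  [18] u=0 | in ⊤ | out ⊤ | ==
  [19] u=3 | in ⊤ | out ⊤ | ==
  [20] u=6 | in ⊤ | out 1 | ==

Converged values:
  [0] ⊤
  [1] ⊤
  [2] ⊤
  [3] ⊤
  [4] ⊤
  [5] ⊤
  [6] 1

20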